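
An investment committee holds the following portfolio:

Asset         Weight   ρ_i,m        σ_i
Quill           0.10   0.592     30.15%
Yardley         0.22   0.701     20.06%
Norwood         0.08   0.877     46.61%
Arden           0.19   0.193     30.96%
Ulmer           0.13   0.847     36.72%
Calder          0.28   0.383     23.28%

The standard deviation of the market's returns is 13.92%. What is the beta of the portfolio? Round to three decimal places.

1.137

β_Quill = 0.592 × 30.15% / 13.92% = 1.2822
β_Yardley = 0.701 × 20.06% / 13.92% = 1.0102
β_Norwood = 0.877 × 46.61% / 13.92% = 2.9366
β_Arden = 0.193 × 30.96% / 13.92% = 0.4293
β_Ulmer = 0.847 × 36.72% / 13.92% = 2.2343
β_Calder = 0.383 × 23.28% / 13.92% = 0.6405
β_P = Σ w_i β_i = 0.10×1.2822 + 0.22×1.0102 + 0.08×2.9366 + 0.19×0.4293 + 0.13×2.2343 + 0.28×0.6405 = 1.1368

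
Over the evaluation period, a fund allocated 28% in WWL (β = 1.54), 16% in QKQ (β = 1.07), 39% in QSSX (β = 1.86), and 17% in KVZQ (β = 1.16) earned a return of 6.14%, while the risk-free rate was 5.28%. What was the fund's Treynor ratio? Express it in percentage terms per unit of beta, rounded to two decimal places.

0.56%

β_P = 0.28×1.54 + 0.16×1.07 + 0.39×1.86 + 0.17×1.16 = 1.5250
Treynor = (R_P − R_f) / β_P = (6.14% − 5.28%) / 1.5250 = 0.86% / 1.5250 = 0.56%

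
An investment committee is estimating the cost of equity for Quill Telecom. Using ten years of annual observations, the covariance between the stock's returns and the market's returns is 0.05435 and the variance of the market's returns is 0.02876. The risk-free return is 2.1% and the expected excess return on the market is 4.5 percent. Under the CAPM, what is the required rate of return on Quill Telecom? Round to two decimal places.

β = Cov(R_i, R_m) / Var(R_m) = 0.05435 / 0.02876 = 1.8898
E(R) = R_f + β × MRP = 2.1% + 1.8898 × 4.5% = 10.60%

10.60%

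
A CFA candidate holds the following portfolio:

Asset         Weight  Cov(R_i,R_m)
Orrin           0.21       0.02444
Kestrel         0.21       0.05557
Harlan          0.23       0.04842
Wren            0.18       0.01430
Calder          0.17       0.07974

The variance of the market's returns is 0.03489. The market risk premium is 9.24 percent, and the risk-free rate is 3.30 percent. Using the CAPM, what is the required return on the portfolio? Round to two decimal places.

β_Orrin = 0.02444 / 0.03489 = 0.7005
β_Kestrel = 0.05557 / 0.03489 = 1.5927
β_Harlan = 0.04842 / 0.03489 = 1.3878
β_Wren = 0.01430 / 0.03489 = 0.4099
β_Calder = 0.07974 / 0.03489 = 2.2855
β_P = Σ w_i β_i = 0.21×0.7005 + 0.21×1.5927 + 0.23×1.3878 + 0.18×0.4099 + 0.17×2.2855 = 1.2631
E(R_P) = R_f + β_P × MRP = 3.30% + 1.2631 × 9.24% = 14.97%

14.97%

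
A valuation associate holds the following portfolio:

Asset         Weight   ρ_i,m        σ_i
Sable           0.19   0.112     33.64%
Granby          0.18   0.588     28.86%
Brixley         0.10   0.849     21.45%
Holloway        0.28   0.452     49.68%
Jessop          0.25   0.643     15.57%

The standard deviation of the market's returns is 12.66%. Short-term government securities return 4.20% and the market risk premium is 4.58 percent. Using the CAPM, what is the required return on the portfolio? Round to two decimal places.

β_Sable = 0.112 × 33.64% / 12.66% = 0.2976
β_Granby = 0.588 × 28.86% / 12.66% = 1.3404
β_Brixley = 0.849 × 21.45% / 12.66% = 1.4385
β_Holloway = 0.452 × 49.68% / 12.66% = 1.7737
β_Jessop = 0.643 × 15.57% / 12.66% = 0.7908
β_P = Σ w_i β_i = 0.19×0.2976 + 0.18×1.3404 + 0.10×1.4385 + 0.28×1.7737 + 0.25×0.7908 = 1.1360
E(R_P) = R_f + β_P × MRP = 4.20% + 1.1360 × 4.58% = 9.40%

9.40%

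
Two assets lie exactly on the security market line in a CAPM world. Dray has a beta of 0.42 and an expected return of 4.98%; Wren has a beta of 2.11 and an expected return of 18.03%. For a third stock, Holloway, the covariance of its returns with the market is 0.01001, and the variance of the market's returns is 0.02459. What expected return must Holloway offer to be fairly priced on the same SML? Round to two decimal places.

4.88%

MRP = (18.03% − 4.98%) / (2.11 − 0.42) = 7.7219%
R_f = 4.98% − 0.42 × 7.7219% = 1.7368%
β_Holloway = Cov / Var(R_m) = 0.01001 / 0.02459 = 0.4071
E(R_Holloway) = R_f + β × MRP = 1.7368% + 0.4071 × 7.7219% = 4.88%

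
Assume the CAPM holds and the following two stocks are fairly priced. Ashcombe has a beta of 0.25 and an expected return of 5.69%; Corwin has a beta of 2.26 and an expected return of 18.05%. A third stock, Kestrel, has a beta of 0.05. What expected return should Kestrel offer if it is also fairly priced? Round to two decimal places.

MRP (SML slope) = (18.05% − 5.69%) / (2.26 − 0.25) = 12.36% / 2.01 = 6.1493%
R_f (intercept) = 5.69% − 0.25 × 6.1493% = 4.1527%
E(R_Kestrel) = R_f + β × MRP = 4.1527% + 0.05 × 6.1493% = 4.46%

4.46%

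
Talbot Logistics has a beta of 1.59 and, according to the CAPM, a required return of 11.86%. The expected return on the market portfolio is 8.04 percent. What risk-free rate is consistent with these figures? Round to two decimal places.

E(R) = R_f + β(E(R_m) − R_f) = R_f(1 − β) + β·E(R_m)
11.86% = R_f × (1 − 1.59) + 1.59 × 8.04%
11.86% = R_f × -0.59 + 12.7836%
R_f = (11.86% − 12.7836%) / -0.59 = 1.57%

1.57%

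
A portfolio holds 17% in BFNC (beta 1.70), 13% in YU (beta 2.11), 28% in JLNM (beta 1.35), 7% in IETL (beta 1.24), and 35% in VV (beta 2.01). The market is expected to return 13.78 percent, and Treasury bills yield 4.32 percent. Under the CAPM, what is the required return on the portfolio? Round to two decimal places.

20.70%

β_P = Σ w_i β_i = 0.17×1.70 + 0.13×2.11 + 0.28×1.35 + 0.07×1.24 + 0.35×2.01 = 1.7316
MRP = 13.78% − 4.32% = 9.46%
E(R_P) = R_f + β_P × MRP = 4.32% + 1.7316 × 9.46% = 20.70%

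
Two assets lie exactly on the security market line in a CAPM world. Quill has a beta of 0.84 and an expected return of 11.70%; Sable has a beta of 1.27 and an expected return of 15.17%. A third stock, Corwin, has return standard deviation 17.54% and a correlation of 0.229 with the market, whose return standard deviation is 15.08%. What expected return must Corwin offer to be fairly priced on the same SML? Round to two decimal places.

7.07%

MRP = (15.17% − 11.70%) / (1.27 − 0.84) = 8.0698%
R_f = 11.70% − 0.84 × 8.0698% = 4.9214%
β_Corwin = ρ·σ_i/σ_m = 0.229 × 17.54 / 15.08 = 0.2664
E(R_Corwin) = R_f + β × MRP = 4.9214% + 0.2664 × 8.0698% = 7.07%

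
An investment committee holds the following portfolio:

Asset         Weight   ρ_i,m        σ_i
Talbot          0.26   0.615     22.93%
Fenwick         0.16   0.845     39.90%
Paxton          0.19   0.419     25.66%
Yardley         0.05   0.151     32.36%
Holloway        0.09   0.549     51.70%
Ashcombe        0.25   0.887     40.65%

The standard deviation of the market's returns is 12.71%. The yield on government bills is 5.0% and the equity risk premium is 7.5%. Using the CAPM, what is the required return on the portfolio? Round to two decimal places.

18.52%

β_Talbot = 0.615 × 22.93% / 12.71% = 1.1095
β_Fenwick = 0.845 × 39.90% / 12.71% = 2.6527
β_Paxton = 0.419 × 25.66% / 12.71% = 0.8459
β_Yardley = 0.151 × 32.36% / 12.71% = 0.3845
β_Holloway = 0.549 × 51.70% / 12.71% = 2.2331
β_Ashcombe = 0.887 × 40.65% / 12.71% = 2.8369
β_P = Σ w_i β_i = 0.26×1.1095 + 0.16×2.6527 + 0.19×0.8459 + 0.05×0.3845 + 0.09×2.2331 + 0.25×2.8369 = 1.8031
E(R_P) = R_f + β_P × MRP = 5.0% + 1.8031 × 7.5% = 18.52%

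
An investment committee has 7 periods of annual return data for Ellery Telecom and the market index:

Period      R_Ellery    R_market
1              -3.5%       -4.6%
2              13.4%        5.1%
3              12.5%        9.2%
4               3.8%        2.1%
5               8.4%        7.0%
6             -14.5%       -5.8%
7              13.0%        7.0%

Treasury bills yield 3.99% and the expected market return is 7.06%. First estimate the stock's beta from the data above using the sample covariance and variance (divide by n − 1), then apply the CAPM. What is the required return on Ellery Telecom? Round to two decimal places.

9.04%

Mean R_i = (-3.5 + 13.4 + 12.5 + 3.8 + 8.4 − 14.5 + 13.0) / 7 = 4.7286%
Mean R_m = (-4.6 + 5.1 + 9.2 + 2.1 + 7.0 − 5.8 + 7.0) / 7 = 2.8571%
Σ(R_i − R̄_i)(R_m − R̄_m) = 346.7486  ⇒  Cov = 346.7486 / 6 = 57.7914
Σ(R_m − R̄_m)² = 210.7171  ⇒  Var(R_m) = 210.7171 / 6 = 35.1195
β = Cov / Var(R_m) = 57.7914 / 35.1195 = 1.6456
MRP = 7.06% − 3.99% = 3.07%
E(R) = R_f + β × MRP = 3.99% + 1.6456 × 3.07% = 9.04%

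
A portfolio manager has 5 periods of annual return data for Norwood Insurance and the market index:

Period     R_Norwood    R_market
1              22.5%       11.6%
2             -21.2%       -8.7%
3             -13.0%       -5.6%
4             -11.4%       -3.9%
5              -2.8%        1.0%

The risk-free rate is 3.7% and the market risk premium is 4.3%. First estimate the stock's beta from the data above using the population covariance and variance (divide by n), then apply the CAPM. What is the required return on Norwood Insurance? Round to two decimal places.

Mean R_i = (22.5 − 21.2 − 13.0 − 11.4 − 2.8) / 5 = -5.1800%
Mean R_m = (11.6 − 8.7 − 5.6 − 3.9 + 1.0) / 5 = -1.1200%
Σ(R_i − R̄_i)(R_m − R̄_m) = 530.8920  ⇒  Cov = 530.8920 / 5 = 106.1784
Σ(R_m − R̄_m)² = 251.5480  ⇒  Var(R_m) = 251.5480 / 5 = 50.3096
β = Cov / Var(R_m) = 106.1784 / 50.3096 = 2.1105
E(R) = R_f + β × MRP = 3.7% + 2.1105 × 4.3% = 12.78%

12.78%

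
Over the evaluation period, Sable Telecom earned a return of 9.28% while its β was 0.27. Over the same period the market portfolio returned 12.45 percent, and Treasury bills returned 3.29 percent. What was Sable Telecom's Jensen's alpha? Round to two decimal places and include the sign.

+3.52%

Market excess return = 12.45% − 3.29% = 9.16%
CAPM benchmark = R_f + β(R_m − R_f) = 3.29% + 0.27 × 9.16% = 5.7632%
α = actual − benchmark = 9.28% − 5.7632% = +3.52%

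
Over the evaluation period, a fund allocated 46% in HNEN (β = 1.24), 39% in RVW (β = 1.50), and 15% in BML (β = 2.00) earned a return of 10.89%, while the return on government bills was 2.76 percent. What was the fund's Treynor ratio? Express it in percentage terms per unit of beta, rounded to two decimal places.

5.59%

β_P = 0.46×1.24 + 0.39×1.50 + 0.15×2.00 = 1.4554
Treynor = (R_P − R_f) / β_P = (10.89% − 2.76%) / 1.4554 = 8.13% / 1.4554 = 5.59%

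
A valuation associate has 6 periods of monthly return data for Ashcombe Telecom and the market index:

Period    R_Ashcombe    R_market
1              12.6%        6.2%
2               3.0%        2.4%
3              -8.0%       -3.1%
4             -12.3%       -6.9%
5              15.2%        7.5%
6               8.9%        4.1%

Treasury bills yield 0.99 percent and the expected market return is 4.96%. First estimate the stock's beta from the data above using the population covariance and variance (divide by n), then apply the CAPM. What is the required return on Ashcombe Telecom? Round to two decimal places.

Mean R_i = (12.6 + 3.0 − 8.0 − 12.3 + 15.2 + 8.9) / 6 = 3.2333%
Mean R_m = (6.2 + 2.4 − 3.1 − 6.9 + 7.5 + 4.1) / 6 = 1.7000%
Σ(R_i − R̄_i)(R_m − R̄_m) = 312.5000  ⇒  Cov = 312.5000 / 6 = 52.0833
Σ(R_m − R̄_m)² = 157.1400  ⇒  Var(R_m) = 157.1400 / 6 = 26.1900
β = Cov / Var(R_m) = 52.0833 / 26.1900 = 1.9887
MRP = 4.96% − 0.99% = 3.97%
E(R) = R_f + β × MRP = 0.99% + 1.9887 × 3.97% = 8.89%

8.89%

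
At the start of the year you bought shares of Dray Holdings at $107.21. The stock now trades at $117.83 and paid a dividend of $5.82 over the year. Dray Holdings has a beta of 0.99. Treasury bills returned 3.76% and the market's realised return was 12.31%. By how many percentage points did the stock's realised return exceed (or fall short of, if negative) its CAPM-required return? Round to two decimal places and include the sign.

Realised HPR = (P1 + D1 − P0) / P0 = (117.83 + 5.82 − 107.21) / 107.21 = 16.44 / 107.21 = 15.3344%
MRP = 12.31% − 3.76% = 8.55%
CAPM required = R_f + β·MRP = 3.76% + 0.99 × 8.55% = 12.2245%
α = realised − required = 15.3344% − 12.2245% = +3.11%

+3.11%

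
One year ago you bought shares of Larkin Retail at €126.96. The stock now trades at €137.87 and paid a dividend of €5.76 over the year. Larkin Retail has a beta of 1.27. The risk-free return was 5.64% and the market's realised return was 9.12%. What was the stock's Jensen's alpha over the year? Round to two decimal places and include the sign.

+3.07%

Realised HPR = (P1 + D1 − P0) / P0 = (137.87 + 5.76 − 126.96) / 126.96 = 16.67 / 126.96 = 13.1301%
MRP = 9.12% − 5.64% = 3.48%
CAPM required = R_f + β·MRP = 5.64% + 1.27 × 3.48% = 10.0596%
α = realised − required = 13.1301% − 10.0596% = +3.07%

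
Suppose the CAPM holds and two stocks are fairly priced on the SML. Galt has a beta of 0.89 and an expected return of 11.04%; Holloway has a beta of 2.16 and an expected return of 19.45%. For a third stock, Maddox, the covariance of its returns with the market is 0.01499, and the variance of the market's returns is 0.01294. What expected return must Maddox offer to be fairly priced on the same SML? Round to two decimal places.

MRP = (19.45% − 11.04%) / (2.16 − 0.89) = 6.6220%
R_f = 11.04% − 0.89 × 6.6220% = 5.1464%
β_Maddox = Cov / Var(R_m) = 0.01499 / 0.01294 = 1.1584
E(R_Maddox) = R_f + β × MRP = 5.1464% + 1.1584 × 6.6220% = 12.82%

12.82%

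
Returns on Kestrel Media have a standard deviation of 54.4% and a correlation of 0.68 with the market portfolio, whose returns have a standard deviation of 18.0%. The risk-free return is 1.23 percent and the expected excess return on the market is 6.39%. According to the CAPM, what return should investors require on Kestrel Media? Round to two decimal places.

14.36%

β = ρ × σ_i / σ_m = 0.68 × 54.4% / 18.0% = 2.0551
E(R) = 1.23% + 2.0551 × 6.39% = 14.36%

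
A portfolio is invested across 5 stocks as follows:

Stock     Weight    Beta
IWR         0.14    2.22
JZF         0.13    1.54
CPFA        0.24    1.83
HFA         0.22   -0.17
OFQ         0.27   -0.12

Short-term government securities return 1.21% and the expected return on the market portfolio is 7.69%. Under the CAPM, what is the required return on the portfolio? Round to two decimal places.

6.91%

β_P = Σ w_i β_i = 0.14×2.22 + 0.13×1.54 + 0.24×1.83 + 0.22×-0.17 + 0.27×-0.12 = 0.8804
MRP = 7.69% − 1.21% = 6.48%
E(R_P) = R_f + β_P × MRP = 1.21% + 0.8804 × 6.48% = 6.91%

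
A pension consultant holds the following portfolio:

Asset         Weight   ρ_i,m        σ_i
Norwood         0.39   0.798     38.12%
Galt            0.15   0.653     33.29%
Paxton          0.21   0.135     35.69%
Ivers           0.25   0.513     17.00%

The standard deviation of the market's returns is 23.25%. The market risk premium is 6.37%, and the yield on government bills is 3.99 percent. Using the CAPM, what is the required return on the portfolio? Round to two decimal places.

9.01%

β_Norwood = 0.798 × 38.12% / 23.25% = 1.3084
β_Galt = 0.653 × 33.29% / 23.25% = 0.9350
β_Paxton = 0.135 × 35.69% / 23.25% = 0.2072
β_Ivers = 0.513 × 17.00% / 23.25% = 0.3751
β_P = Σ w_i β_i = 0.39×1.3084 + 0.15×0.9350 + 0.21×0.2072 + 0.25×0.3751 = 0.7878
E(R_P) = R_f + β_P × MRP = 3.99% + 0.7878 × 6.37% = 9.01%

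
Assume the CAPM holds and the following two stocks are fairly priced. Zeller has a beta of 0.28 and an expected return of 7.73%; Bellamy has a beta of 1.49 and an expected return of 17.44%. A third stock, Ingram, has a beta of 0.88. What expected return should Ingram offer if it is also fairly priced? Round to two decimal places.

MRP (SML slope) = (17.44% − 7.73%) / (1.49 − 0.28) = 9.71% / 1.21 = 8.0248%
R_f (intercept) = 7.73% − 0.28 × 8.0248% = 5.4831%
E(R_Ingram) = R_f + β × MRP = 5.4831% + 0.88 × 8.0248% = 12.54%

12.54%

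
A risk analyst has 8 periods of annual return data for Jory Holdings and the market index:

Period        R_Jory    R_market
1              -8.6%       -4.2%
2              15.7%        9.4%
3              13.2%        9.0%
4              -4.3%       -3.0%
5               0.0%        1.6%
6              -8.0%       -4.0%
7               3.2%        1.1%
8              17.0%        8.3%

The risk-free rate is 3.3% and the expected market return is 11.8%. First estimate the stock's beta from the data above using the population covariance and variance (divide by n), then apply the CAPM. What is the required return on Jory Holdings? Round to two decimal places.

18.25%

Mean R_i = (-8.6 + 15.7 + 13.2 − 4.3 + 0.0 − 8.0 + 3.2 + 17.0) / 8 = 3.5250%
Mean R_m = (-4.2 + 9.4 + 9.0 − 3.0 + 1.6 − 4.0 + 1.1 + 8.3) / 8 = 2.2750%
Σ(R_i − R̄_i)(R_m − R̄_m) = 427.8650  ⇒  Cov = 427.8650 / 8 = 53.4831
Σ(R_m − R̄_m)² = 243.2550  ⇒  Var(R_m) = 243.2550 / 8 = 30.4069
β = Cov / Var(R_m) = 53.4831 / 30.4069 = 1.7589
MRP = 11.8% − 3.3% = 8.50%
E(R) = R_f + β × MRP = 3.3% + 1.7589 × 8.5% = 18.25%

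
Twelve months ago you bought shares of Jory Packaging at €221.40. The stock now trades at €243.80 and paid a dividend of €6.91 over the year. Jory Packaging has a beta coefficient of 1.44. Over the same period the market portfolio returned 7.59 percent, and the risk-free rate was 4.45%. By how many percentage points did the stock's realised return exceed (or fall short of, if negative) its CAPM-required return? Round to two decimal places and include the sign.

Realised HPR = (P1 + D1 − P0) / P0 = (243.80 + 6.91 − 221.40) / 221.40 = 29.31 / 221.40 = 13.2385%
MRP = 7.59% − 4.45% = 3.14%
CAPM required = R_f + β·MRP = 4.45% + 1.44 × 3.14% = 8.9716%
α = realised − required = 13.2385% − 8.9716% = +4.27%

+4.27%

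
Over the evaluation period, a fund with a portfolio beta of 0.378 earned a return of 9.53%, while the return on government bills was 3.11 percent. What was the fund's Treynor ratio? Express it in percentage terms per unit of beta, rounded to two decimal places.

Treynor = (R_P − R_f) / β_P = (9.53% − 3.11%) / 0.3780 = 6.42% / 0.3780 = 16.98%

16.98%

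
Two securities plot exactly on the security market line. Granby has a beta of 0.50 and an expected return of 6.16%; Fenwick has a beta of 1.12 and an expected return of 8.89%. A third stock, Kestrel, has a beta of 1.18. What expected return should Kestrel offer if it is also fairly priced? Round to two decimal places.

9.15%

MRP (SML slope) = (8.89% − 6.16%) / (1.12 − 0.50) = 2.73% / 0.62 = 4.4032%
R_f (intercept) = 6.16% − 0.50 × 4.4032% = 3.9584%
E(R_Kestrel) = R_f + β × MRP = 3.9584% + 1.18 × 4.4032% = 9.15%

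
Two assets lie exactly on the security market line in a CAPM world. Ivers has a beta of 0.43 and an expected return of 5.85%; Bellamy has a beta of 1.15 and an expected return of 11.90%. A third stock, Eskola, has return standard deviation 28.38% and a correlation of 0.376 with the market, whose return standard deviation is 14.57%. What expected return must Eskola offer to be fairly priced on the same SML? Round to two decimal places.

MRP = (11.90% − 5.85%) / (1.15 − 0.43) = 8.4028%
R_f = 5.85% − 0.43 × 8.4028% = 2.2368%
β_Eskola = ρ·σ_i/σ_m = 0.376 × 28.38 / 14.57 = 0.7324
E(R_Eskola) = R_f + β × MRP = 2.2368% + 0.7324 × 8.4028% = 8.39%

8.39%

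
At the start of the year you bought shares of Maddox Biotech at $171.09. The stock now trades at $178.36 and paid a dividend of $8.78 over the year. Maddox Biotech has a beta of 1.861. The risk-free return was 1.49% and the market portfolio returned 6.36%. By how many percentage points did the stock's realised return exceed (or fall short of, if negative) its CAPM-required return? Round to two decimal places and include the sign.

-1.17%

Realised HPR = (P1 + D1 − P0) / P0 = (178.36 + 8.78 − 171.09) / 171.09 = 16.05 / 171.09 = 9.3810%
MRP = 6.36% − 1.49% = 4.87%
CAPM required = R_f + β·MRP = 1.49% + 1.861 × 4.87% = 10.55307%
α = realised − required = 9.3810% − 10.55307% = -1.17%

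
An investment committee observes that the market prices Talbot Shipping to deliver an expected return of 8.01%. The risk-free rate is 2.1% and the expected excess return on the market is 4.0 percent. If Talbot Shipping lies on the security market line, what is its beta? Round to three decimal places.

β = (E(R) − R_f) / MRP = (8.01% − 2.1%) / 4.0% = 5.91% / 4.0% = 1.478

1.478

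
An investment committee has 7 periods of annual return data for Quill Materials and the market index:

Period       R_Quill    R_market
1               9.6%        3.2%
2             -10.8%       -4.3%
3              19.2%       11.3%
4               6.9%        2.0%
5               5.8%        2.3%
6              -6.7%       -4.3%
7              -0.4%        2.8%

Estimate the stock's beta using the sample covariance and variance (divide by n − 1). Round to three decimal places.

Mean R_i = (9.6 − 10.8 + 19.2 + 6.9 + 5.8 − 6.7 − 0.4) / 7 = 3.3714%
Mean R_m = (3.2 − 4.3 + 11.3 + 2.0 + 2.3 − 4.3 + 2.8) / 7 = 1.8571%
Σ(R_i − R̄_i)(R_m − R̄_m) = 305.1214  ⇒  Cov = 305.1214 / 6 = 50.8536
Σ(R_m − R̄_m)² = 167.8971  ⇒  Var(R_m) = 167.8971 / 6 = 27.9829
β = Cov / Var(R_m) = 50.8536 / 27.9829 = 1.8173

1.817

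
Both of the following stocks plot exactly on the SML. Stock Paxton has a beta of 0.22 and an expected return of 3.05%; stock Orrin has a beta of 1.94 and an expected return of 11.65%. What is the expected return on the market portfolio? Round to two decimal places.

Both satisfy E(R) = R_f + β·MRP, so the slope of the SML is
MRP = (11.65% − 3.05%) / (1.94 − 0.22) = 8.60% / 1.72 = 5.0000%
R_f = E(R_Paxton) − β_Paxton·MRP = 3.05% − 0.22 × 5.0000% = 1.9500%
E(R_m) = R_f + MRP = 1.9500% + 5.0000% = 6.95%

6.95%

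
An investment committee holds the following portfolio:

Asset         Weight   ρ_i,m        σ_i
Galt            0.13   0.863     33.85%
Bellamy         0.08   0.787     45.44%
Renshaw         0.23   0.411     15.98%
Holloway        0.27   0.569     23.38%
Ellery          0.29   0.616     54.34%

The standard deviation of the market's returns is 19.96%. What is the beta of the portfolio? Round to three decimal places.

β_Galt = 0.863 × 33.85% / 19.96% = 1.4636
β_Bellamy = 0.787 × 45.44% / 19.96% = 1.7916
β_Renshaw = 0.411 × 15.98% / 19.96% = 0.3290
β_Holloway = 0.569 × 23.38% / 19.96% = 0.6665
β_Ellery = 0.616 × 54.34% / 19.96% = 1.6770
β_P = Σ w_i β_i = 0.13×1.4636 + 0.08×1.7916 + 0.23×0.3290 + 0.27×0.6665 + 0.29×1.6770 = 1.0756

1.076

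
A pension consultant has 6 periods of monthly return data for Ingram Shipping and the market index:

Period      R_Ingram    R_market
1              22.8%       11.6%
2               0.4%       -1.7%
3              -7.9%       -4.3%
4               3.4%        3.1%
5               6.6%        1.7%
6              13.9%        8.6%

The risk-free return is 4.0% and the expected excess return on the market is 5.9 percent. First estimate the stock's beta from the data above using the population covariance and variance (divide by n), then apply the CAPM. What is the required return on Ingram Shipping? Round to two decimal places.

14.20%

Mean R_i = (22.8 + 0.4 − 7.9 + 3.4 + 6.6 + 13.9) / 6 = 6.5333%
Mean R_m = (11.6 − 1.7 − 4.3 + 3.1 + 1.7 + 8.6) / 6 = 3.1667%
Σ(R_i − R̄_i)(R_m − R̄_m) = 314.9367  ⇒  Cov = 314.9367 / 6 = 52.4895
Σ(R_m − R̄_m)² = 182.2333  ⇒  Var(R_m) = 182.2333 / 6 = 30.3722
β = Cov / Var(R_m) = 52.4895 / 30.3722 = 1.7282
E(R) = R_f + β × MRP = 4.0% + 1.7282 × 5.9% = 14.20%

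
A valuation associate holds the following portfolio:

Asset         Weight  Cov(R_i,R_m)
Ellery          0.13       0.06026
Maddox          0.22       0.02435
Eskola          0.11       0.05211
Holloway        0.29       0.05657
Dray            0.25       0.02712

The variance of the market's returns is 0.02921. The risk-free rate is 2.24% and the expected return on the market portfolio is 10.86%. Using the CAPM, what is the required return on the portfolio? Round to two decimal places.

14.67%

β_Ellery = 0.06026 / 0.02921 = 2.0630
β_Maddox = 0.02435 / 0.02921 = 0.8336
β_Eskola = 0.05211 / 0.02921 = 1.7840
β_Holloway = 0.05657 / 0.02921 = 1.9367
β_Dray = 0.02712 / 0.02921 = 0.9284
β_P = Σ w_i β_i = 0.13×2.0630 + 0.22×0.8336 + 0.11×1.7840 + 0.29×1.9367 + 0.25×0.9284 = 1.4416
MRP = 10.86% − 2.24% = 8.62%
E(R_P) = R_f + β_P × MRP = 2.24% + 1.4416 × 8.62% = 14.67%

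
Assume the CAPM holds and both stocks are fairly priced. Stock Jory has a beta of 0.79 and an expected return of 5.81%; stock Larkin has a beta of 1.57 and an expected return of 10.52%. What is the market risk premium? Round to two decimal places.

Both satisfy E(R) = R_f + β·MRP, so the slope of the SML is
MRP = (10.52% − 5.81%) / (1.57 − 0.79) = 4.71% / 0.78 = 6.0385%

6.04%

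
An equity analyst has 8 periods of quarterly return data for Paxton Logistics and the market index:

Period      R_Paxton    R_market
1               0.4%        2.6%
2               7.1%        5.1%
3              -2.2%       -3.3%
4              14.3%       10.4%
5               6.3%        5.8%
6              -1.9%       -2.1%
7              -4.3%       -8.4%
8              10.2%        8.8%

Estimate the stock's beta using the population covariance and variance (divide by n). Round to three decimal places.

0.986

Mean R_i = (0.4 + 7.1 − 2.2 + 14.3 + 6.3 − 1.9 − 4.3 + 10.2) / 8 = 3.7375%
Mean R_m = (2.6 + 5.1 − 3.3 + 10.4 + 5.8 − 2.1 − 8.4 + 8.8) / 8 = 2.3625%
Σ(R_i − R̄_i)(R_m − R̄_m) = 289.0013  ⇒  Cov = 289.0013 / 8 = 36.1252
Σ(R_m − R̄_m)² = 293.2188  ⇒  Var(R_m) = 293.2188 / 8 = 36.6524
β = Cov / Var(R_m) = 36.1252 / 36.6524 = 0.9856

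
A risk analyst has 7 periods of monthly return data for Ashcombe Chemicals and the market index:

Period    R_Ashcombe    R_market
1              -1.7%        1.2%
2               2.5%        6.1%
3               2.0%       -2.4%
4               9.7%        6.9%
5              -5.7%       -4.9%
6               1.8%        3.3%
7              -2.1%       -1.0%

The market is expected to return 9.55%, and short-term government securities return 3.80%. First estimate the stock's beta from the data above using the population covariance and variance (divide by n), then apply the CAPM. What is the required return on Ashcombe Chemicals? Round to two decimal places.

8.90%

Mean R_i = (-1.7 + 2.5 + 2.0 + 9.7 − 5.7 + 1.8 − 2.1) / 7 = 0.9286%
Mean R_m = (1.2 + 6.1 − 2.4 + 6.9 − 4.9 + 3.3 − 1.0) / 7 = 1.3143%
Σ(R_i − R̄_i)(R_m − R̄_m) = 102.7671  ⇒  Cov = 102.7671 / 7 = 14.6810
Σ(R_m − R̄_m)² = 115.8286  ⇒  Var(R_m) = 115.8286 / 7 = 16.5469
β = Cov / Var(R_m) = 14.6810 / 16.5469 = 0.8872
MRP = 9.55% − 3.80% = 5.75%
E(R) = R_f + β × MRP = 3.80% + 0.8872 × 5.75% = 8.90%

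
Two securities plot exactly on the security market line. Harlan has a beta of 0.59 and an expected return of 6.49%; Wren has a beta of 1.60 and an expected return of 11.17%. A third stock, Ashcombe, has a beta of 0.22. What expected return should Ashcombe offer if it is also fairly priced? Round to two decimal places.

MRP (SML slope) = (11.17% − 6.49%) / (1.60 − 0.59) = 4.68% / 1.01 = 4.6337%
R_f (intercept) = 6.49% − 0.59 × 4.6337% = 3.7561%
E(R_Ashcombe) = R_f + β × MRP = 3.7561% + 0.22 × 4.6337% = 4.78%

4.78%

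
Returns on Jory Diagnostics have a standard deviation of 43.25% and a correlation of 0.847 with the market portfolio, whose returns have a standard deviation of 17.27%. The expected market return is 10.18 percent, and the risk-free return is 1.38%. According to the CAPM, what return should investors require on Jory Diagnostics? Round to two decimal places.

β = ρ × σ_i / σ_m = 0.847 × 43.25% / 17.27% = 2.1212
MRP = 10.18% − 1.38% = 8.80%
E(R) = 1.38% + 2.1212 × 8.80% = 20.05%

20.05%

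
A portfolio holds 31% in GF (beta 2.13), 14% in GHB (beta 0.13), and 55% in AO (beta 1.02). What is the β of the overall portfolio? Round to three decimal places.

1.240

β_P = Σ w_i β_i = 0.31×2.13 + 0.14×0.13 + 0.55×1.02 = 1.2395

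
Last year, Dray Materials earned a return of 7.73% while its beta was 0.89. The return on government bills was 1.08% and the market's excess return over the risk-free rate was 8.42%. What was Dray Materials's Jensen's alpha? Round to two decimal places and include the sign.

-0.84%

CAPM benchmark = R_f + β(R_m − R_f) = 1.08% + 0.89 × 8.42% = 8.5738%
α = actual − benchmark = 7.73% − 8.5738% = -0.84%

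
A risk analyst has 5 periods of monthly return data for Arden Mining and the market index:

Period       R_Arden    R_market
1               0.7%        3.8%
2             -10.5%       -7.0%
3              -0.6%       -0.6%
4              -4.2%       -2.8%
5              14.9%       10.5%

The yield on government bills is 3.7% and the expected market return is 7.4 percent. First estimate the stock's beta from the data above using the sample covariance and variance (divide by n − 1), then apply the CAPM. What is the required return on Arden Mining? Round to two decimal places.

8.76%

Mean R_i = (0.7 − 10.5 − 0.6 − 4.2 + 14.9) / 5 = 0.0600%
Mean R_m = (3.8 − 7.0 − 0.6 − 2.8 + 10.5) / 5 = 0.7800%
Σ(R_i − R̄_i)(R_m − R̄_m) = 244.4960  ⇒  Cov = 244.4960 / 4 = 61.1240
Σ(R_m − R̄_m)² = 178.8480  ⇒  Var(R_m) = 178.8480 / 4 = 44.7120
β = Cov / Var(R_m) = 61.1240 / 44.7120 = 1.3671
MRP = 7.4% − 3.7% = 3.70%
E(R) = R_f + β × MRP = 3.7% + 1.3671 × 3.7% = 8.76%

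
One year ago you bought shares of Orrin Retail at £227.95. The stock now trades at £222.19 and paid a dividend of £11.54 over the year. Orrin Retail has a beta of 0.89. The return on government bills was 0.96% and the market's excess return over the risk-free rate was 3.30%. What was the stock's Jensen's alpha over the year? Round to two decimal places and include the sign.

Realised HPR = (P1 + D1 − P0) / P0 = (222.19 + 11.54 − 227.95) / 227.95 = 5.78 / 227.95 = 2.5356%
CAPM required = R_f + β·MRP = 0.96% + 0.89 × 3.30% = 3.8970%
α = realised − required = 2.5356% − 3.8970% = -1.36%

-1.36%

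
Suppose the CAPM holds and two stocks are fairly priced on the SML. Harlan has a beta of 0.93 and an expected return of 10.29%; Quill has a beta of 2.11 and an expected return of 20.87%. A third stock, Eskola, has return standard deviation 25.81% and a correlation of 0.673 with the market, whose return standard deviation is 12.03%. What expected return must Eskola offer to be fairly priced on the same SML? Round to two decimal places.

MRP = (20.87% − 10.29%) / (2.11 − 0.93) = 8.9661%
R_f = 10.29% − 0.93 × 8.9661% = 1.9515%
β_Eskola = ρ·σ_i/σ_m = 0.673 × 25.81 / 12.03 = 1.4439
E(R_Eskola) = R_f + β × MRP = 1.9515% + 1.4439 × 8.9661% = 14.90%

14.90%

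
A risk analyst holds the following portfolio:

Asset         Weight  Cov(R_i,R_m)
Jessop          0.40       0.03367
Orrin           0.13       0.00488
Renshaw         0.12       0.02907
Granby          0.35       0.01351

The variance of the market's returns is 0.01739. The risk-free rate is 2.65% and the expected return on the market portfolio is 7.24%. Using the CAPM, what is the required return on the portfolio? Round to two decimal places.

8.54%

β_Jessop = 0.03367 / 0.01739 = 1.9362
β_Orrin = 0.00488 / 0.01739 = 0.2806
β_Renshaw = 0.02907 / 0.01739 = 1.6717
β_Granby = 0.01351 / 0.01739 = 0.7769
β_P = Σ w_i β_i = 0.40×1.9362 + 0.13×0.2806 + 0.12×1.6717 + 0.35×0.7769 = 1.2835
MRP = 7.24% − 2.65% = 4.59%
E(R_P) = R_f + β_P × MRP = 2.65% + 1.2835 × 4.59% = 8.54%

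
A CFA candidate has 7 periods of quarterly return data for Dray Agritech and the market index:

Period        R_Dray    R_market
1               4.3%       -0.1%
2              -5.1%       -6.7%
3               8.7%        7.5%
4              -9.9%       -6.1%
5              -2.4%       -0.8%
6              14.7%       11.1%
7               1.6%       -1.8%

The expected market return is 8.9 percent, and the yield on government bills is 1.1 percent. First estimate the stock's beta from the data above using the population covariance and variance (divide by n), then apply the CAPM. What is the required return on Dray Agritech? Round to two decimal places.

10.44%

Mean R_i = (4.3 − 5.1 + 8.7 − 9.9 − 2.4 + 14.7 + 1.6) / 7 = 1.7000%
Mean R_m = (-0.1 − 6.7 + 7.5 − 6.1 − 0.8 + 11.1 − 1.8) / 7 = 0.4429%
Σ(R_i − R̄_i)(R_m − R̄_m) = 316.3200  ⇒  Cov = 316.3200 / 7 = 45.1886
Σ(R_m − R̄_m)² = 264.0771  ⇒  Var(R_m) = 264.0771 / 7 = 37.7253
β = Cov / Var(R_m) = 45.1886 / 37.7253 = 1.1978
MRP = 8.9% − 1.1% = 7.80%
E(R) = R_f + β × MRP = 1.1% + 1.1978 × 7.8% = 10.44%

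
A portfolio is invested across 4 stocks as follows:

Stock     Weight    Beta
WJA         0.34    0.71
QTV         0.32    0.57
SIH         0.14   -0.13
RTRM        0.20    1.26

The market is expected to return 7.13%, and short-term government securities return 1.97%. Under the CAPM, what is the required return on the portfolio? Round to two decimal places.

β_P = Σ w_i β_i = 0.34×0.71 + 0.32×0.57 + 0.14×-0.13 + 0.20×1.26 = 0.6576
MRP = 7.13% − 1.97% = 5.16%
E(R_P) = R_f + β_P × MRP = 1.97% + 0.6576 × 5.16% = 5.36%

5.36%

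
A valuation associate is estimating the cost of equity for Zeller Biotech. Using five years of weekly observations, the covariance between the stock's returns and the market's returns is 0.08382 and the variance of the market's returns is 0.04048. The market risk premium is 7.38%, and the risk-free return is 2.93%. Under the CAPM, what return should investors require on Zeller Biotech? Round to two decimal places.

β = Cov(R_i, R_m) / Var(R_m) = 0.08382 / 0.04048 = 2.0707
E(R) = R_f + β × MRP = 2.93% + 2.0707 × 7.38% = 18.21%

18.21%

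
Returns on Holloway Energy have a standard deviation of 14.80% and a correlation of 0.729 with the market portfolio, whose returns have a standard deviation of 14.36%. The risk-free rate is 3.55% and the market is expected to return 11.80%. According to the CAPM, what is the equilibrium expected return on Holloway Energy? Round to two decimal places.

β = ρ × σ_i / σ_m = 0.729 × 14.80% / 14.36% = 0.7513
MRP = 11.80% − 3.55% = 8.25%
E(R) = 3.55% + 0.7513 × 8.25% = 9.75%

9.75%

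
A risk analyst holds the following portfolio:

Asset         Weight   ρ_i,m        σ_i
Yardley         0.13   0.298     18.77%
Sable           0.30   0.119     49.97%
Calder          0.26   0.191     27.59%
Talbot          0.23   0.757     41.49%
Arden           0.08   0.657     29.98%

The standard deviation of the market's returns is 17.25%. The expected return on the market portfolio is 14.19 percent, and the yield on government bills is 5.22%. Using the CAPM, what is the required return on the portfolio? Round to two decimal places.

11.81%

β_Yardley = 0.298 × 18.77% / 17.25% = 0.3243
β_Sable = 0.119 × 49.97% / 17.25% = 0.3447
β_Calder = 0.191 × 27.59% / 17.25% = 0.3055
β_Talbot = 0.757 × 41.49% / 17.25% = 1.8207
β_Arden = 0.657 × 29.98% / 17.25% = 1.1418
β_P = Σ w_i β_i = 0.13×0.3243 + 0.30×0.3447 + 0.26×0.3055 + 0.23×1.8207 + 0.08×1.1418 = 0.7351
MRP = 14.19% − 5.22% = 8.97%
E(R_P) = R_f + β_P × MRP = 5.22% + 0.7351 × 8.97% = 11.81%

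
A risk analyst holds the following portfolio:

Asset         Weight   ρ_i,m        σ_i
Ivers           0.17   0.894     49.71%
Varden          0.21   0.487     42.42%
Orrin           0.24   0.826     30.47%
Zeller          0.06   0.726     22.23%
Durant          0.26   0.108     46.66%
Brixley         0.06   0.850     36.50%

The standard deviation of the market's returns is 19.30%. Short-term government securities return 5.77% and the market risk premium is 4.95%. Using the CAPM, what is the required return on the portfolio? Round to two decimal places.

11.43%

β_Ivers = 0.894 × 49.71% / 19.30% = 2.3026
β_Varden = 0.487 × 42.42% / 19.30% = 1.0704
β_Orrin = 0.826 × 30.47% / 19.30% = 1.3041
β_Zeller = 0.726 × 22.23% / 19.30% = 0.8362
β_Durant = 0.108 × 46.66% / 19.30% = 0.2611
β_Brixley = 0.850 × 36.50% / 19.30% = 1.6075
β_P = Σ w_i β_i = 0.17×2.3026 + 0.21×1.0704 + 0.24×1.3041 + 0.06×0.8362 + 0.26×0.2611 + 0.06×1.6075 = 1.1437
E(R_P) = R_f + β_P × MRP = 5.77% + 1.1437 × 4.95% = 11.43%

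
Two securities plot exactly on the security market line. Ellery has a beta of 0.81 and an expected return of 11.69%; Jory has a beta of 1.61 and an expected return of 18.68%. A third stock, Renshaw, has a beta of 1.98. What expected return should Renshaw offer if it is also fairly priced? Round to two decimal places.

21.91%

MRP (SML slope) = (18.68% − 11.69%) / (1.61 − 0.81) = 6.99% / 0.80 = 8.7375%
R_f (intercept) = 11.69% − 0.81 × 8.7375% = 4.6126%
E(R_Renshaw) = R_f + β × MRP = 4.6126% + 1.98 × 8.7375% = 21.91%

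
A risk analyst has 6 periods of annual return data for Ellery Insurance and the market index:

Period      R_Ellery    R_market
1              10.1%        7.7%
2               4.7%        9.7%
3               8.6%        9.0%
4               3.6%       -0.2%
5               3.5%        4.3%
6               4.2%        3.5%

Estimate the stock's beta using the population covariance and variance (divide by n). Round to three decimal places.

Mean R_i = (10.1 + 4.7 + 8.6 + 3.6 + 3.5 + 4.2) / 6 = 5.7833%
Mean R_m = (7.7 + 9.7 + 9.0 − 0.2 + 4.3 + 3.5) / 6 = 5.6667%
Σ(R_i − R̄_i)(R_m − R̄_m) = 33.1567  ⇒  Cov = 33.1567 / 6 = 5.5261
Σ(R_m − R̄_m)² = 72.4933  ⇒  Var(R_m) = 72.4933 / 6 = 12.0822
β = Cov / Var(R_m) = 5.5261 / 12.0822 = 0.4574

0.457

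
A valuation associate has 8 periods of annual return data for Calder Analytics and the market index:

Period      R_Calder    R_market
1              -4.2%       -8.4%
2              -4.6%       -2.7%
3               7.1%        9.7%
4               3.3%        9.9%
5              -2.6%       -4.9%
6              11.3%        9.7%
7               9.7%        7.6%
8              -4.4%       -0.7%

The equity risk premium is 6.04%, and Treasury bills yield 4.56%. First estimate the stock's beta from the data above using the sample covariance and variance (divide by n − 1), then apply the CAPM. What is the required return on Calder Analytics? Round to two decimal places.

Mean R_i = (-4.2 − 4.6 + 7.1 + 3.3 − 2.6 + 11.3 + 9.7 − 4.4) / 8 = 1.9500%
Mean R_m = (-8.4 − 2.7 + 9.7 + 9.9 − 4.9 + 9.7 + 7.6 − 0.7) / 8 = 2.5250%
Σ(R_i − R̄_i)(R_m − R̄_m) = 309.0000  ⇒  Cov = 309.0000 / 7 = 44.1429
Σ(R_m − R̄_m)² = 395.2950  ⇒  Var(R_m) = 395.2950 / 7 = 56.4707
β = Cov / Var(R_m) = 44.1429 / 56.4707 = 0.7817
E(R) = R_f + β × MRP = 4.56% + 0.7817 × 6.04% = 9.28%

9.28%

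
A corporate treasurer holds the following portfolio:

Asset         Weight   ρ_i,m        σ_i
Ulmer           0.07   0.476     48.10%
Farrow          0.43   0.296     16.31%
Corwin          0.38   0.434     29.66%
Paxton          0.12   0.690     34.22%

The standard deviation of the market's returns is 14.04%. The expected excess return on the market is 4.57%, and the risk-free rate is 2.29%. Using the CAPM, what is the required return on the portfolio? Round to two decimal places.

β_Ulmer = 0.476 × 48.10% / 14.04% = 1.6307
β_Farrow = 0.296 × 16.31% / 14.04% = 0.3439
β_Corwin = 0.434 × 29.66% / 14.04% = 0.9168
β_Paxton = 0.690 × 34.22% / 14.04% = 1.6818
β_P = Σ w_i β_i = 0.07×1.6307 + 0.43×0.3439 + 0.38×0.9168 + 0.12×1.6818 = 0.8122
E(R_P) = R_f + β_P × MRP = 2.29% + 0.8122 × 4.57% = 6.00%

6.00%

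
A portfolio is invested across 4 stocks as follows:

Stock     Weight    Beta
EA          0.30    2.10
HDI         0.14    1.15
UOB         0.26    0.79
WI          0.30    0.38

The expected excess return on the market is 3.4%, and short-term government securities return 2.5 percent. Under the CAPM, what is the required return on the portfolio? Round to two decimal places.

β_P = Σ w_i β_i = 0.30×2.10 + 0.14×1.15 + 0.26×0.79 + 0.30×0.38 = 1.1104
E(R_P) = R_f + β_P × MRP = 2.5% + 1.1104 × 3.4% = 6.28%

6.28%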